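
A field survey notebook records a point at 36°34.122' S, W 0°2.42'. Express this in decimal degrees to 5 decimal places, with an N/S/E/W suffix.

36.56870° S, 0.04033° W

Lat: 36 + 34.122/60 = 36.568700
Longitude: 2.42′ = 0.040333°; total 0.040333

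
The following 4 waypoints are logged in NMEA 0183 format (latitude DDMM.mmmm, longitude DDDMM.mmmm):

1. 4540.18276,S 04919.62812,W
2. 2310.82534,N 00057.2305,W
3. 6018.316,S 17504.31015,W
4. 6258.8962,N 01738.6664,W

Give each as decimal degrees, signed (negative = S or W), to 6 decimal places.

1. -45.669713, -49.327135
2. 23.180422, -0.953842
3. -60.305267, -175.071836
4. 62.981603, -17.644440

Point 1:
  φ: split at 2 digits → 45° and 40.18276′; 45 + 40.18276/60 = 45.6697127
  hemisphere S, so the sign is −
  Lon: split at 3 digits → 049° and 19.62812′; 49 + 19.62812/60 = 49.3271353
  hemisphere W, so the sign is −
Point 2:
  φ: degrees = first 2 digits = 23, minutes = 10.82534; 23 + 10.82534/60 = 23.1804223
  N ⇒ keep positive
  Longitude: degrees = first 3 digits = 0, minutes = 57.2305; 0 + 57.2305/60 = 0.9538417
  hemisphere W, so the sign is −
Point 3:
  φ: split at 2 digits → 60° and 18.316′; 60 + 18.316/60 = 60.3052667
  S ⇒ negate
  Longitude: split at 3 digits → 175° and 4.31015′; 175 + 4.31015/60 = 175.0718358
  W → negative
Point 4:
  Lat: degrees = first 2 digits = 62, minutes = 58.8962; 62 + 58.8962/60 = 62.9816033
  N ⇒ keep positive
  Lon: split at 3 digits → 017° and 38.6664′; 17 + 38.6664/60 = 17.6444400
  hemisphere W, so the sign is −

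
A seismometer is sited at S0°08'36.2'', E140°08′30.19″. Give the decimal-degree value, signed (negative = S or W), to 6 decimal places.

-0.143389, 140.141719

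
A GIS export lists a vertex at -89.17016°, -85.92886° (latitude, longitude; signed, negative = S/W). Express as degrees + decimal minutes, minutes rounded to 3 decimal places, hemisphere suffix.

89° 10.210′ S, 85° 55.732′ W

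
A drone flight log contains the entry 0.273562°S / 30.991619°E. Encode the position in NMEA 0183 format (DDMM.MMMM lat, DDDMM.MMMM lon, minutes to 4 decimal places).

Latitude: fractional part 0.273562 → 16.413720 minutes
Longitude: fractional part 0.991619 → 59.497140 minutes

0016.4137,S / 03059.4971,E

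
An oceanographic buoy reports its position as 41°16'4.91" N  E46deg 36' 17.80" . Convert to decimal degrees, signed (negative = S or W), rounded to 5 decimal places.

Latitude: 16′ + 4.91″ = 16.08183′; 41 + 16.08183/60 = 41.268031
N → positive
Lon: 36′ + 17.8″ = 36.29667′; 46 + 36.29667/60 = 46.604944
E → positive

41.26803, 46.60494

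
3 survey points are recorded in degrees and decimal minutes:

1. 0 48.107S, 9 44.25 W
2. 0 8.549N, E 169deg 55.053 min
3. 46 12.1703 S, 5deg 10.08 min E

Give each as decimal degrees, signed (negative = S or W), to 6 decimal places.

1. -0.801783, -9.737500
2. 0.142483, 169.917550
3. -46.202838, 5.168000

Point 1:
  Latitude: 48.107′ = 0.801783°; total 0.8017833
  S → negative
  Lon: 44.25′ = 0.737500°; total 9.7375000
  W → negative
Point 2:
  Latitude: 8.549′ = 0.142483°; total 0.1424833
  N → positive
  λ: 169 + 55.053/60 = 169.9175500
  E ⇒ keep positive
Point 3:
  φ: 12.1703′ = 0.202838°; total 46.2028383
  hemisphere S, so the sign is −
  Lon: 5 + 10.08/60 = 5.1680000
  E ⇒ keep positive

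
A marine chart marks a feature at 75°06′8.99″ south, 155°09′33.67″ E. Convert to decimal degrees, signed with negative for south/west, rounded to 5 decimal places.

-75.10250, 155.15935

Lat: 6′ + 8.99″ = 6.14983′; 75 + 6.14983/60 = 75.102497
hemisphere S, so the sign is −
Longitude: 155° + 9/60 + 33.67/3600 = 155 + 0.150000 + 0.009353 = 155.159353
E → positive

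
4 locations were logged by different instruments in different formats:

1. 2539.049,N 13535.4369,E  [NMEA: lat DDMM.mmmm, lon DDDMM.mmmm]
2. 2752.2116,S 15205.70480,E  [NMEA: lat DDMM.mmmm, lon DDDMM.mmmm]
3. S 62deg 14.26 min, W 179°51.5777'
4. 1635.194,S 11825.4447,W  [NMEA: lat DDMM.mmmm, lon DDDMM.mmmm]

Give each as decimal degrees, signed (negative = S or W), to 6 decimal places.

1. 25.650817, 135.590615
2. -27.870193, 152.095080
3. -62.237667, -179.859628
4. -16.586567, -118.424078

Point 1:
  Latitude: split at 2 digits → 25° and 39.049′; 25 + 39.049/60 = 25.6508167
  N ⇒ keep positive
  λ: split at 3 digits → 135° and 35.4369′; 135 + 35.4369/60 = 135.5906150
  E → positive
Point 2:
  Lat: split at 2 digits → 27° and 52.2116′; 27 + 52.2116/60 = 27.8701933
  hemisphere S, so the sign is −
  Longitude: split at 3 digits → 152° and 5.7048′; 152 + 5.7048/60 = 152.0950800
  E → positive
Point 3:
  φ: 14.26′ = 0.237667°; total 62.2376667
  S → negative
  Longitude: 51.5777′ = 0.859628°; total 179.8596283
  W ⇒ negate
Point 4:
  Lat: split at 2 digits → 16° and 35.194′; 16 + 35.194/60 = 16.5865667
  S → negative
  λ: split at 3 digits → 118° and 25.4447′; 118 + 25.4447/60 = 118.4240783
  hemisphere W, so the sign is −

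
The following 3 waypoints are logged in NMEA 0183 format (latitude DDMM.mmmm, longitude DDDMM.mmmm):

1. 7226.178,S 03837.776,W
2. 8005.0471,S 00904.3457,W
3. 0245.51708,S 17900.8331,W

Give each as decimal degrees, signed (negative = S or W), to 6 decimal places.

1. -72.436300, -38.629600
2. -80.084118, -9.072428
3. -2.758618, -179.013885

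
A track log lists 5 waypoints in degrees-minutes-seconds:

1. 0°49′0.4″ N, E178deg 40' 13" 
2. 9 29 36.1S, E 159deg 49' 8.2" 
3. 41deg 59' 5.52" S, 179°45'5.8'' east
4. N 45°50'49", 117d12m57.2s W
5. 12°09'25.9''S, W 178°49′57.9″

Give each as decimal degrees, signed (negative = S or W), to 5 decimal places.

1. 0.81678, 178.67028
2. -9.49336, 159.81894
3. -41.98487, 179.75161
4. 45.84694, -117.21589
5. -12.15719, -178.83275

Point 1:
  Latitude: 49′ + 0.4″ = 49.00667′; 0 + 49.00667/60 = 0.816778
  N ⇒ keep positive
  λ: 40′ + 13″ = 40.21667′; 178 + 40.21667/60 = 178.670278
  E ⇒ keep positive
Point 2:
  Latitude: 9° + 29/60 + 36.1/3600 = 9 + 0.483333 + 0.010028 = 9.493361
  hemisphere S, so the sign is −
  λ: 159° + 49/60 + 8.2/3600 = 159 + 0.816667 + 0.002278 = 159.818944
  E → positive
Point 3:
  Latitude: 41° + 59/60 + 5.52/3600 = 41 + 0.983333 + 0.001533 = 41.984867
  S → negative
  λ: 179° + 45/60 + 5.8/3600 = 179 + 0.750000 + 0.001611 = 179.751611
  E → positive
Point 4:
  φ: 45° + 50/60 + 49/3600 = 45 + 0.833333 + 0.013611 = 45.846944
  N → positive
  Lon: 12′ + 57.2″ = 12.95333′; 117 + 12.95333/60 = 117.215889
  W ⇒ negate
Point 5:
  Lat: 12 + 9/60 + 25.9/3600 = 12.157194
  S ⇒ negate
  Lon: 178° + 49/60 + 57.9/3600 = 178 + 0.816667 + 0.016083 = 178.832750
  W → negative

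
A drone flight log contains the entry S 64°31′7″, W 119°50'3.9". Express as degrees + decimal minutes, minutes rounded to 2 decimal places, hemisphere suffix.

64° 31.12′ S, 119° 50.07′ W

Latitude: seconds/60 = 0.11667; minutes = 31 + 0.11667 = 31.1167
λ: 50 + 3.9/60 = 50.0650′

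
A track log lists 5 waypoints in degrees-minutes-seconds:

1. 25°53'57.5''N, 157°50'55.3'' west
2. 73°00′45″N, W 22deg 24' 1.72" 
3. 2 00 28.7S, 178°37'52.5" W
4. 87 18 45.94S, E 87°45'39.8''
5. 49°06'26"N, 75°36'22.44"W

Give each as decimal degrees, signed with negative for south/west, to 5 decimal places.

1. 25.89931, -157.84869
2. 73.01250, -22.40048
3. -2.00797, -178.63125
4. -87.31276, 87.76106
5. 49.10722, -75.60623

Point 1:
  φ: 53′ + 57.5″ = 53.95833′; 25 + 53.95833/60 = 25.899306
  N → positive
  λ: 157° + 50/60 + 55.3/3600 = 157 + 0.833333 + 0.015361 = 157.848694
  W ⇒ negate
Point 2:
  φ: 0′ + 45″ = 0.75000′; 73 + 0.75000/60 = 73.012500
  N → positive
  λ: 24′ + 1.72″ = 24.02867′; 22 + 24.02867/60 = 22.400478
  W ⇒ negate
Point 3:
  Lat: 2° + 0/60 + 28.7/3600 = 2 + 0.000000 + 0.007972 = 2.007972
  S → negative
  λ: 178° + 37/60 + 52.5/3600 = 178 + 0.616667 + 0.014583 = 178.631250
  W ⇒ negate
Point 4:
  Lat: 87° + 18/60 + 45.94/3600 = 87 + 0.300000 + 0.012761 = 87.312761
  hemisphere S, so the sign is −
  Longitude: 87° + 45/60 + 39.8/3600 = 87 + 0.750000 + 0.011056 = 87.761056
  E ⇒ keep positive
Point 5:
  φ: 49 + 6/60 + 26/3600 = 49.107222
  N → positive
  Longitude: 75° + 36/60 + 22.44/3600 = 75 + 0.600000 + 0.006233 = 75.606233
  hemisphere W, so the sign is −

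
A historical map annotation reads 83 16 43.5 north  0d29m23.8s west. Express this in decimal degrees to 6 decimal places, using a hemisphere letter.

φ: 83° + 16/60 + 43.5/3600 = 83 + 0.266667 + 0.012083 = 83.2787500
λ: 29′ + 23.8″ = 29.39667′; 0 + 29.39667/60 = 0.4899444

83.278750° N, 0.489944° W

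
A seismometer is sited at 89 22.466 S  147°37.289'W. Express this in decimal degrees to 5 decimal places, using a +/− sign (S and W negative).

-89.37443, -147.62148

Lat: 22.466′ = 0.374433°; total 89.374433
hemisphere S, so the sign is −
λ: 147 + 37.289/60 = 147.621483
W ⇒ negate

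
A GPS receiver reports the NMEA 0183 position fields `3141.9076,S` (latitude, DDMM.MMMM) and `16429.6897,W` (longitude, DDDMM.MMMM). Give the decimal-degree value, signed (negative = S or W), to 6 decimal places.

Lat: degrees = first 2 digits = 31, minutes = 41.9076; 31 + 41.9076/60 = 31.6984600
S → negative
λ: split at 3 digits → 164° and 29.6897′; 164 + 29.6897/60 = 164.4948283
hemisphere W, so the sign is −

-31.698460, -164.494828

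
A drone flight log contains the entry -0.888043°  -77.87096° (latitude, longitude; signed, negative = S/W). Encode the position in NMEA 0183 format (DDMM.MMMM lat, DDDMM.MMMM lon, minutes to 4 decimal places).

Latitude is negative → S; |value| = 0.888043
φ: 0° + 0.888043 × 60 = 0° 53.282580′
Longitude is negative → W; |value| = 77.870960
λ: minutes = (77.870960 − 77) × 60 = 52.257600

0053.2826,S / 07752.2576,W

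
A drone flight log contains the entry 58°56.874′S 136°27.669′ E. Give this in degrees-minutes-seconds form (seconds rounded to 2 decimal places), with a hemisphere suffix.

φ: 56.87400′ → 56′ and 0.87400 × 60 = 52.4400″
Lon: 27.66900′ → 27′ and 0.66900 × 60 = 40.1400″

58°56′52.44″ S, 136°27′40.14″ E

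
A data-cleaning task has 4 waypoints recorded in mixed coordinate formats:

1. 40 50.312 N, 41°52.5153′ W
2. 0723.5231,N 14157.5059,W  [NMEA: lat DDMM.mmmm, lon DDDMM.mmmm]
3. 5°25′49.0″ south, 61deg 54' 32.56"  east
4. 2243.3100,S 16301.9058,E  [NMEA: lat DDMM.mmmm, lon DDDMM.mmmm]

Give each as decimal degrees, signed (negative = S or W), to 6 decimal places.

1. 40.838533, -41.875255
2. 7.392052, -141.958432
3. -5.430278, 61.909044
4. -22.721833, 163.031763

Point 1:
  Lat: 50.312′ = 0.838533°; total 40.8385333
  N ⇒ keep positive
  Longitude: 41 + 52.5153/60 = 41.8752550
  hemisphere W, so the sign is −
Point 2:
  Lat: degrees = first 2 digits = 7, minutes = 23.5231; 7 + 23.5231/60 = 7.3920517
  N ⇒ keep positive
  Lon: degrees = first 3 digits = 141, minutes = 57.5059; 141 + 57.5059/60 = 141.9584317
  hemisphere W, so the sign is −
Point 3:
  Latitude: 5 + 25/60 + 49/3600 = 5.4302778
  S → negative
  Longitude: 54′ + 32.56″ = 54.54267′; 61 + 54.54267/60 = 61.9090444
  E → positive
Point 4:
  Latitude: degrees = first 2 digits = 22, minutes = 43.31; 22 + 43.31/60 = 22.7218333
  S → negative
  Lon: degrees = first 3 digits = 163, minutes = 1.9058; 163 + 1.9058/60 = 163.0317633
  E → positive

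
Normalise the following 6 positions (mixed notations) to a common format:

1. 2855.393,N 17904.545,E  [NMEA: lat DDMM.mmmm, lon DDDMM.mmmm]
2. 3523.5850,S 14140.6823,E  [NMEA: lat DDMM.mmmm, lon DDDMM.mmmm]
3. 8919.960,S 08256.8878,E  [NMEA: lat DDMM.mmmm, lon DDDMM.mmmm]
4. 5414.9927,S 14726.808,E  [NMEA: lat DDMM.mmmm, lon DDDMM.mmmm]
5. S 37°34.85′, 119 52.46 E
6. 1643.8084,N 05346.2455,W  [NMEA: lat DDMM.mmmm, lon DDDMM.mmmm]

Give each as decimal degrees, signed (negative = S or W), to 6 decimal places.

1. 28.923217, 179.075750
2. -35.393083, 141.678038
3. -89.332667, 82.948130
4. -54.249878, 147.446800
5. -37.580833, 119.874333
6. 16.730140, -53.770758

Point 1:
  Lat: degrees = first 2 digits = 28, minutes = 55.393; 28 + 55.393/60 = 28.9232167
  N → positive
  λ: split at 3 digits → 179° and 4.545′; 179 + 4.545/60 = 179.0757500
  E ⇒ keep positive
Point 2:
  Lat: split at 2 digits → 35° and 23.585′; 35 + 23.585/60 = 35.3930833
  S ⇒ negate
  Longitude: split at 3 digits → 141° and 40.6823′; 141 + 40.6823/60 = 141.6780383
  E → positive
Point 3:
  Lat: split at 2 digits → 89° and 19.96′; 89 + 19.96/60 = 89.3326667
  hemisphere S, so the sign is −
  Lon: degrees = first 3 digits = 82, minutes = 56.8878; 82 + 56.8878/60 = 82.9481300
  E ⇒ keep positive
Point 4:
  Latitude: degrees = first 2 digits = 54, minutes = 14.9927; 54 + 14.9927/60 = 54.2498783
  S → negative
  Longitude: split at 3 digits → 147° and 26.808′; 147 + 26.808/60 = 147.4468000
  E → positive
Point 5:
  φ: 37 + 34.85/60 = 37.5808333
  S ⇒ negate
  Lon: 52.46′ = 0.874333°; total 119.8743333
  E → positive
Point 6:
  φ: split at 2 digits → 16° and 43.8084′; 16 + 43.8084/60 = 16.7301400
  N → positive
  λ: degrees = first 3 digits = 53, minutes = 46.2455; 53 + 46.2455/60 = 53.7707583
  W → negative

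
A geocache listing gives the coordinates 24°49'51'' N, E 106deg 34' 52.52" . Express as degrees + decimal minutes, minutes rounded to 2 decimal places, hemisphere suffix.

24° 49.85′ N, 106° 34.88′ E

φ: seconds/60 = 0.85000; minutes = 49 + 0.85000 = 49.8500
Longitude: 34 + 52.52/60 = 34.8753′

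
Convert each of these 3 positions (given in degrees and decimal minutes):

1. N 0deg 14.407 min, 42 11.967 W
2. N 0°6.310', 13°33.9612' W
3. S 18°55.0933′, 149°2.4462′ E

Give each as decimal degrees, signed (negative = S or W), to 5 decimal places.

1. 0.24012, -42.19945
2. 0.10517, -13.56602
3. -18.91822, 149.04077

Point 1:
  φ: 0 + 14.407/60 = 0.240117
  N ⇒ keep positive
  λ: 42 + 11.967/60 = 42.199450
  W ⇒ negate
Point 2:
  φ: 0 + 6.31/60 = 0.105167
  N ⇒ keep positive
  Longitude: 33.9612′ = 0.566020°; total 13.566020
  hemisphere W, so the sign is −
Point 3:
  Lat: 55.0933′ = 0.918222°; total 18.918222
  hemisphere S, so the sign is −
  λ: 2.4462′ = 0.040770°; total 149.040770
  E ⇒ keep positive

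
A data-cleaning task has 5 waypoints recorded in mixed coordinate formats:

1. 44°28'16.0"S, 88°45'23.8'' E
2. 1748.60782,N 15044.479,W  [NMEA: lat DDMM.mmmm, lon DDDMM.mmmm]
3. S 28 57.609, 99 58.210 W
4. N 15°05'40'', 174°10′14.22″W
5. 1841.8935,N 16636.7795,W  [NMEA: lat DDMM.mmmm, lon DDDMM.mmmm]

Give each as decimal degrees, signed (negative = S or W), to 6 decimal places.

1. -44.471111, 88.756611
2. 17.810130, -150.741317
3. -28.960150, -99.970167
4. 15.094444, -174.170617
5. 18.698225, -166.612992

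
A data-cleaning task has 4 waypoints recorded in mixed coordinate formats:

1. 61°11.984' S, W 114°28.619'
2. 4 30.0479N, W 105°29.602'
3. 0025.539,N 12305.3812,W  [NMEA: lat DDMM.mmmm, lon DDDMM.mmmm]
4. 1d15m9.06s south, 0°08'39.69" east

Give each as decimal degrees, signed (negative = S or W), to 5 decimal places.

Point 1:
  φ: 61 + 11.984/60 = 61.199733
  hemisphere S, so the sign is −
  λ: 28.619′ = 0.476983°; total 114.476983
  hemisphere W, so the sign is −
Point 2:
  Lat: 4 + 30.0479/60 = 4.500798
  N ⇒ keep positive
  Longitude: 29.602′ = 0.493367°; total 105.493367
  hemisphere W, so the sign is −
Point 3:
  Latitude: split at 2 digits → 00° and 25.539′; 0 + 25.539/60 = 0.425650
  N ⇒ keep positive
  Lon: degrees = first 3 digits = 123, minutes = 5.3812; 123 + 5.3812/60 = 123.089687
  W → negative
Point 4:
  Lat: 15′ + 9.06″ = 15.15100′; 1 + 15.15100/60 = 1.252517
  S → negative
  λ: 8′ + 39.69″ = 8.66150′; 0 + 8.66150/60 = 0.144358
  E → positive

1. -61.19973, -114.47698
2. 4.50080, -105.49337
3. 0.42565, -123.08969
4. -1.25252, 0.14436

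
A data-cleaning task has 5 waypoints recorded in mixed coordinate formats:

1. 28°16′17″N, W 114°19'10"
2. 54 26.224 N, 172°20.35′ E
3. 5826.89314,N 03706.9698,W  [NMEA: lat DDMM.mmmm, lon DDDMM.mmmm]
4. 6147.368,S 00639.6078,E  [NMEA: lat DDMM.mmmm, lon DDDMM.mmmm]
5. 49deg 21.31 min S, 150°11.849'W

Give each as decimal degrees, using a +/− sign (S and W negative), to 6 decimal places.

1. 28.271389, -114.319444
2. 54.437067, 172.339167
3. 58.448219, -37.116163
4. -61.789467, 6.660130
5. -49.355167, -150.197483

Point 1:
  φ: 28° + 16/60 + 17/3600 = 28 + 0.266667 + 0.004722 = 28.2713889
  N → positive
  Lon: 19′ + 10″ = 19.16667′; 114 + 19.16667/60 = 114.3194444
  W → negative
Point 2:
  φ: 54 + 26.224/60 = 54.4370667
  N ⇒ keep positive
  Longitude: 172 + 20.35/60 = 172.3391667
  E ⇒ keep positive
Point 3:
  Latitude: degrees = first 2 digits = 58, minutes = 26.89314; 58 + 26.89314/60 = 58.4482190
  N → positive
  Lon: degrees = first 3 digits = 37, minutes = 6.9698; 37 + 6.9698/60 = 37.1161633
  W ⇒ negate
Point 4:
  φ: degrees = first 2 digits = 61, minutes = 47.368; 61 + 47.368/60 = 61.7894667
  S ⇒ negate
  λ: degrees = first 3 digits = 6, minutes = 39.6078; 6 + 39.6078/60 = 6.6601300
  E → positive
Point 5:
  φ: 49 + 21.31/60 = 49.3551667
  S → negative
  λ: 11.849′ = 0.197483°; total 150.1974833
  W ⇒ negate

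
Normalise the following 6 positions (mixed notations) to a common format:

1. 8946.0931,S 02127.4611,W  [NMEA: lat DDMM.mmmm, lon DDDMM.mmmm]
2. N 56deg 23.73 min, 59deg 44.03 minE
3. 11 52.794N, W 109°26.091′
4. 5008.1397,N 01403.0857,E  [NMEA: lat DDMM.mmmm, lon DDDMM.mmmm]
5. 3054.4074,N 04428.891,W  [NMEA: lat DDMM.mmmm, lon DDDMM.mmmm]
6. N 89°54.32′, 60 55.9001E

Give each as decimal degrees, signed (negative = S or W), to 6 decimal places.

1. -89.768218, -21.457685
2. 56.395500, 59.733833
3. 11.879900, -109.434850
4. 50.135662, 14.051428
5. 30.906790, -44.481517
6. 89.905333, 60.931668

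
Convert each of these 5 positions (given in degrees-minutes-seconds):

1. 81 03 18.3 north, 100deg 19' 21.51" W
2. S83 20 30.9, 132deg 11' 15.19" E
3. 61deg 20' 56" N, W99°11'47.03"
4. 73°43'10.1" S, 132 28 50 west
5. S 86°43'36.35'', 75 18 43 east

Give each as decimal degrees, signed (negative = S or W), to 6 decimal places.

Point 1:
  φ: 81° + 3/60 + 18.3/3600 = 81 + 0.050000 + 0.005083 = 81.0550833
  N ⇒ keep positive
  Longitude: 19′ + 21.51″ = 19.35850′; 100 + 19.35850/60 = 100.3226417
  hemisphere W, so the sign is −
Point 2:
  Latitude: 20′ + 30.9″ = 20.51500′; 83 + 20.51500/60 = 83.3419167
  S ⇒ negate
  Longitude: 132° + 11/60 + 15.19/3600 = 132 + 0.183333 + 0.004219 = 132.1875528
  E ⇒ keep positive
Point 3:
  φ: 61° + 20/60 + 56/3600 = 61 + 0.333333 + 0.015556 = 61.3488889
  N → positive
  λ: 11′ + 47.03″ = 11.78383′; 99 + 11.78383/60 = 99.1963972
  W ⇒ negate
Point 4:
  Lat: 73 + 43/60 + 10.1/3600 = 73.7194722
  S ⇒ negate
  λ: 28′ + 50″ = 28.83333′; 132 + 28.83333/60 = 132.4805556
  W → negative
Point 5:
  Lat: 86 + 43/60 + 36.35/3600 = 86.7267639
  S ⇒ negate
  λ: 75 + 18/60 + 43/3600 = 75.3119444
  E ⇒ keep positive

1. 81.055083, -100.322642
2. -83.341917, 132.187553
3. 61.348889, -99.196397
4. -73.719472, -132.480556
5. -86.726764, 75.311944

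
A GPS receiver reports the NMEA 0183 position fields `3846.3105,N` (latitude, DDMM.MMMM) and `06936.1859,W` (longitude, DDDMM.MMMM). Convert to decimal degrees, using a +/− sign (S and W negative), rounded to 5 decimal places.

φ: degrees = first 2 digits = 38, minutes = 46.3105; 38 + 46.3105/60 = 38.771842
N ⇒ keep positive
Lon: split at 3 digits → 069° and 36.1859′; 69 + 36.1859/60 = 69.603098
hemisphere W, so the sign is −

38.77184, -69.60310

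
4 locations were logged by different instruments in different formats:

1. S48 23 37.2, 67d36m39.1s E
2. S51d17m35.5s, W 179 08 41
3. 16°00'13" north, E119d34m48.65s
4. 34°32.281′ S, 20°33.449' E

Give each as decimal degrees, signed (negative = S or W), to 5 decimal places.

Point 1:
  Lat: 48° + 23/60 + 37.2/3600 = 48 + 0.383333 + 0.010333 = 48.393667
  S ⇒ negate
  Longitude: 36′ + 39.1″ = 36.65167′; 67 + 36.65167/60 = 67.610861
  E → positive
Point 2:
  Lat: 51° + 17/60 + 35.5/3600 = 51 + 0.283333 + 0.009861 = 51.293194
  hemisphere S, so the sign is −
  Lon: 179° + 8/60 + 41/3600 = 179 + 0.133333 + 0.011389 = 179.144722
  W ⇒ negate
Point 3:
  φ: 16 + 0/60 + 13/3600 = 16.003611
  N ⇒ keep positive
  Lon: 119° + 34/60 + 48.65/3600 = 119 + 0.566667 + 0.013514 = 119.580181
  E ⇒ keep positive
Point 4:
  Lat: 34 + 32.281/60 = 34.538017
  S → negative
  λ: 33.449′ = 0.557483°; total 20.557483
  E ⇒ keep positive

1. -48.39367, 67.61086
2. -51.29319, -179.14472
3. 16.00361, 119.58018
4. -34.53802, 20.55748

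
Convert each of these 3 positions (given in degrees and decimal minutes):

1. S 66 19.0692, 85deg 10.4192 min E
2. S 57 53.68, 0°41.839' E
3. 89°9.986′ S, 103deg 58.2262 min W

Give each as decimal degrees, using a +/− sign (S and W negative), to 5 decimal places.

Point 1:
  φ: 19.0692′ = 0.317820°; total 66.317820
  hemisphere S, so the sign is −
  Lon: 85 + 10.4192/60 = 85.173653
  E ⇒ keep positive
Point 2:
  φ: 57 + 53.68/60 = 57.894667
  S → negative
  Lon: 41.839′ = 0.697317°; total 0.697317
  E ⇒ keep positive
Point 3:
  Latitude: 89 + 9.986/60 = 89.166433
  S → negative
  Longitude: 103 + 58.2262/60 = 103.970437
  hemisphere W, so the sign is −

1. -66.31782, 85.17365
2. -57.89467, 0.69732
3. -89.16643, -103.97044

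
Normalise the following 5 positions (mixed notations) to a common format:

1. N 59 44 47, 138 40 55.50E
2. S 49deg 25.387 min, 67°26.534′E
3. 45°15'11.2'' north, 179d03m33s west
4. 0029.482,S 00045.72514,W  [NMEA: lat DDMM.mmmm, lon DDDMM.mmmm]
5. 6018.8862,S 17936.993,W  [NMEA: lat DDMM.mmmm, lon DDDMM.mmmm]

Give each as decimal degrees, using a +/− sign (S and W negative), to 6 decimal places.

Point 1:
  Lat: 59° + 44/60 + 47/3600 = 59 + 0.733333 + 0.013056 = 59.7463889
  N ⇒ keep positive
  Lon: 40′ + 55.5″ = 40.92500′; 138 + 40.92500/60 = 138.6820833
  E ⇒ keep positive
Point 2:
  Latitude: 25.387′ = 0.423117°; total 49.4231167
  hemisphere S, so the sign is −
  Lon: 26.534′ = 0.442233°; total 67.4422333
  E ⇒ keep positive
Point 3:
  Lat: 15′ + 11.2″ = 15.18667′; 45 + 15.18667/60 = 45.2531111
  N ⇒ keep positive
  Longitude: 179° + 3/60 + 33/3600 = 179 + 0.050000 + 0.009167 = 179.0591667
  W → negative
Point 4:
  φ: split at 2 digits → 00° and 29.482′; 0 + 29.482/60 = 0.4913667
  S → negative
  Longitude: degrees = first 3 digits = 0, minutes = 45.72514; 0 + 45.72514/60 = 0.7620857
  hemisphere W, so the sign is −
Point 5:
  φ: split at 2 digits → 60° and 18.8862′; 60 + 18.8862/60 = 60.3147700
  S → negative
  Lon: degrees = first 3 digits = 179, minutes = 36.993; 179 + 36.993/60 = 179.6165500
  W ⇒ negate

1. 59.746389, 138.682083
2. -49.423117, 67.442233
3. 45.253111, -179.059167
4. -0.491367, -0.762086
5. -60.314770, -179.616550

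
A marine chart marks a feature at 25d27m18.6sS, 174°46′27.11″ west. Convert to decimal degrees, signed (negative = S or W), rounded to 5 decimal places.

φ: 25° + 27/60 + 18.6/3600 = 25 + 0.450000 + 0.005167 = 25.455167
S → negative
Longitude: 174 + 46/60 + 27.11/3600 = 174.774197
W → negative

-25.45517, -174.77420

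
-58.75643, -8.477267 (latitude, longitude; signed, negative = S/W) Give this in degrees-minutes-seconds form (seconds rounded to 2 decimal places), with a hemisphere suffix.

58°45′23.15″ S, 8°28′38.16″ W

Latitude is negative → S; |value| = 58.756430
φ: 0.756430 × 60 = 45.38580′ → 45′, remainder × 60 = 23.1480″
Longitude is negative → W; |value| = 8.477267
Longitude: 0.477267° → 28.63602′; 0.63602 × 60 = 38.1612″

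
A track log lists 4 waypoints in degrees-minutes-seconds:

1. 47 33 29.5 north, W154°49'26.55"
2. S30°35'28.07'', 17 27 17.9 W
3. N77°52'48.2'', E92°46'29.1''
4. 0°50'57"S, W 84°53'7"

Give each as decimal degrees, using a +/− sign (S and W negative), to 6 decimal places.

1. 47.558194, -154.824042
2. -30.591131, -17.454972
3. 77.880056, 92.774750
4. -0.849167, -84.885278

Point 1:
  φ: 47 + 33/60 + 29.5/3600 = 47.5581944
  N ⇒ keep positive
  Lon: 154° + 49/60 + 26.55/3600 = 154 + 0.816667 + 0.007375 = 154.8240417
  W ⇒ negate
Point 2:
  Lat: 30 + 35/60 + 28.07/3600 = 30.5911306
  hemisphere S, so the sign is −
  Lon: 17° + 27/60 + 17.9/3600 = 17 + 0.450000 + 0.004972 = 17.4549722
  W ⇒ negate
Point 3:
  Latitude: 77° + 52/60 + 48.2/3600 = 77 + 0.866667 + 0.013389 = 77.8800556
  N ⇒ keep positive
  Longitude: 92 + 46/60 + 29.1/3600 = 92.7747500
  E ⇒ keep positive
Point 4:
  φ: 0 + 50/60 + 57/3600 = 0.8491667
  hemisphere S, so the sign is −
  Lon: 84° + 53/60 + 7/3600 = 84 + 0.883333 + 0.001944 = 84.8852778
  W ⇒ negate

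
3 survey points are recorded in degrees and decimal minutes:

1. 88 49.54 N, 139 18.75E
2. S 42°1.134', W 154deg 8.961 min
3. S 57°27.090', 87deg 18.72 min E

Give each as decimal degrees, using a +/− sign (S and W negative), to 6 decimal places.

1. 88.825667, 139.312500
2. -42.018900, -154.149350
3. -57.451500, 87.312000

Point 1:
  Latitude: 49.54′ = 0.825667°; total 88.8256667
  N ⇒ keep positive
  Lon: 139 + 18.75/60 = 139.3125000
  E ⇒ keep positive
Point 2:
  φ: 1.134′ = 0.018900°; total 42.0189000
  hemisphere S, so the sign is −
  Lon: 8.961′ = 0.149350°; total 154.1493500
  hemisphere W, so the sign is −
Point 3:
  φ: 27.09′ = 0.451500°; total 57.4515000
  hemisphere S, so the sign is −
  λ: 87 + 18.72/60 = 87.3120000
  E ⇒ keep positive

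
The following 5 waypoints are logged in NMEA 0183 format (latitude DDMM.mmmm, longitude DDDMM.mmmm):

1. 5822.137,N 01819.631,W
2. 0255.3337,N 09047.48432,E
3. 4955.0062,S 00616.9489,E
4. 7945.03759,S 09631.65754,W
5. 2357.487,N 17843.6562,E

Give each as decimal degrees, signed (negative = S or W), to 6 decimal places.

Point 1:
  Lat: degrees = first 2 digits = 58, minutes = 22.137; 58 + 22.137/60 = 58.3689500
  N → positive
  Longitude: split at 3 digits → 018° and 19.631′; 18 + 19.631/60 = 18.3271833
  W → negative
Point 2:
  Lat: degrees = first 2 digits = 2, minutes = 55.3337; 2 + 55.3337/60 = 2.9222283
  N → positive
  λ: split at 3 digits → 090° and 47.48432′; 90 + 47.48432/60 = 90.7914053
  E ⇒ keep positive
Point 3:
  Lat: degrees = first 2 digits = 49, minutes = 55.0062; 49 + 55.0062/60 = 49.9167700
  S → negative
  Longitude: degrees = first 3 digits = 6, minutes = 16.9489; 6 + 16.9489/60 = 6.2824817
  E ⇒ keep positive
Point 4:
  Latitude: degrees = first 2 digits = 79, minutes = 45.03759; 79 + 45.03759/60 = 79.7506265
  S ⇒ negate
  Lon: split at 3 digits → 096° and 31.65754′; 96 + 31.65754/60 = 96.5276257
  W ⇒ negate
Point 5:
  φ: split at 2 digits → 23° and 57.487′; 23 + 57.487/60 = 23.9581167
  N → positive
  Lon: split at 3 digits → 178° and 43.6562′; 178 + 43.6562/60 = 178.7276033
  E → positive

1. 58.368950, -18.327183
2. 2.922228, 90.791405
3. -49.916770, 6.282482
4. -79.750627, -96.527626
5. 23.958117, 178.727603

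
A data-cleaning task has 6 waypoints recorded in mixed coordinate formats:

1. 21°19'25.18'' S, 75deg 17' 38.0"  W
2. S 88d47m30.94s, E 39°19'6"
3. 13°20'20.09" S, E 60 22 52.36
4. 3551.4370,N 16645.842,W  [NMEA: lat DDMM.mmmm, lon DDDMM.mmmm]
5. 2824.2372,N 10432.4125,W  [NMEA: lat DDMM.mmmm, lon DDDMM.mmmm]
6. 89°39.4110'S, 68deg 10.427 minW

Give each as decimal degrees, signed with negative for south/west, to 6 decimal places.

1. -21.323661, -75.293889
2. -88.791928, 39.318333
3. -13.338914, 60.381211
4. 35.857283, -166.764033
5. 28.403953, -104.540208
6. -89.656850, -68.173783

Point 1:
  φ: 21 + 19/60 + 25.18/3600 = 21.3236611
  S ⇒ negate
  Longitude: 17′ + 38″ = 17.63333′; 75 + 17.63333/60 = 75.2938889
  W ⇒ negate
Point 2:
  φ: 47′ + 30.94″ = 47.51567′; 88 + 47.51567/60 = 88.7919278
  S → negative
  λ: 19′ + 6″ = 19.10000′; 39 + 19.10000/60 = 39.3183333
  E ⇒ keep positive
Point 3:
  Lat: 13° + 20/60 + 20.09/3600 = 13 + 0.333333 + 0.005581 = 13.3389139
  S → negative
  λ: 60° + 22/60 + 52.36/3600 = 60 + 0.366667 + 0.014544 = 60.3812111
  E → positive
Point 4:
  Lat: degrees = first 2 digits = 35, minutes = 51.437; 35 + 51.437/60 = 35.8572833
  N → positive
  Lon: split at 3 digits → 166° and 45.842′; 166 + 45.842/60 = 166.7640333
  hemisphere W, so the sign is −
Point 5:
  Latitude: degrees = first 2 digits = 28, minutes = 24.2372; 28 + 24.2372/60 = 28.4039533
  N → positive
  λ: degrees = first 3 digits = 104, minutes = 32.4125; 104 + 32.4125/60 = 104.5402083
  W ⇒ negate
Point 6:
  Lat: 39.411′ = 0.656850°; total 89.6568500
  S ⇒ negate
  Longitude: 10.427′ = 0.173783°; total 68.1737833
  W → negative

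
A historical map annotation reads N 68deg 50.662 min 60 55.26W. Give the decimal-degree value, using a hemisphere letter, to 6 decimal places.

68.844367° N, 60.921000° W

φ: 50.662′ = 0.844367°; total 68.8443667
Lon: 55.26′ = 0.921000°; total 60.9210000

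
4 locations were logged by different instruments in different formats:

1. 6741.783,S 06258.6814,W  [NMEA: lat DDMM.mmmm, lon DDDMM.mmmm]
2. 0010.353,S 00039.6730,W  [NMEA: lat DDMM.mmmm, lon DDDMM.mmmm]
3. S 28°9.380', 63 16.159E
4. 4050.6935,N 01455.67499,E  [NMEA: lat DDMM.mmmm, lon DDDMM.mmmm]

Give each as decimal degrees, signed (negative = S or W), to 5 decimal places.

1. -67.69638, -62.97802
2. -0.17255, -0.66122
3. -28.15633, 63.26932
4. 40.84489, 14.92792

Point 1:
  Latitude: split at 2 digits → 67° and 41.783′; 67 + 41.783/60 = 67.696383
  S → negative
  Longitude: degrees = first 3 digits = 62, minutes = 58.6814; 62 + 58.6814/60 = 62.978023
  W ⇒ negate
Point 2:
  φ: split at 2 digits → 00° and 10.353′; 0 + 10.353/60 = 0.172550
  hemisphere S, so the sign is −
  λ: degrees = first 3 digits = 0, minutes = 39.673; 0 + 39.673/60 = 0.661217
  W ⇒ negate
Point 3:
  φ: 9.38′ = 0.156333°; total 28.156333
  S → negative
  λ: 16.159′ = 0.269317°; total 63.269317
  E ⇒ keep positive
Point 4:
  Lat: split at 2 digits → 40° and 50.6935′; 40 + 50.6935/60 = 40.844892
  N ⇒ keep positive
  Longitude: degrees = first 3 digits = 14, minutes = 55.67499; 14 + 55.67499/60 = 14.927917
  E → positive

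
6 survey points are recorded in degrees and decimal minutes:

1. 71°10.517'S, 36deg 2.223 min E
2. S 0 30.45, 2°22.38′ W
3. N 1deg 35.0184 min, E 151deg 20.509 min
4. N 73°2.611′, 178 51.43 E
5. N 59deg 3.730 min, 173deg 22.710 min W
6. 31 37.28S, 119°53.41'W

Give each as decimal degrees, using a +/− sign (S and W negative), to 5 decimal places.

Point 1:
  Latitude: 71 + 10.517/60 = 71.175283
  hemisphere S, so the sign is −
  λ: 2.223′ = 0.037050°; total 36.037050
  E ⇒ keep positive
Point 2:
  Lat: 30.45′ = 0.507500°; total 0.507500
  S ⇒ negate
  λ: 22.38′ = 0.373000°; total 2.373000
  hemisphere W, so the sign is −
Point 3:
  φ: 35.0184′ = 0.583640°; total 1.583640
  N ⇒ keep positive
  λ: 151 + 20.509/60 = 151.341817
  E ⇒ keep positive
Point 4:
  Latitude: 2.611′ = 0.043517°; total 73.043517
  N → positive
  λ: 51.43′ = 0.857167°; total 178.857167
  E → positive
Point 5:
  Latitude: 3.73′ = 0.062167°; total 59.062167
  N → positive
  λ: 22.71′ = 0.378500°; total 173.378500
  W → negative
Point 6:
  φ: 31 + 37.28/60 = 31.621333
  hemisphere S, so the sign is −
  Lon: 53.41′ = 0.890167°; total 119.890167
  W ⇒ negate

1. -71.17528, 36.03705
2. -0.50750, -2.37300
3. 1.58364, 151.34182
4. 73.04352, 178.85717
5. 59.06217, -173.37850
6. -31.62133, -119.89017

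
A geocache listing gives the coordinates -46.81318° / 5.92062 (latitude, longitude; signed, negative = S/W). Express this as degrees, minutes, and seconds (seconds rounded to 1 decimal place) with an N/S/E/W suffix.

Latitude is negative → S; |value| = 46.813180
Latitude: 0.813180° → 48.79080′; 0.79080 × 60 = 47.448″
Lon: 0.920620 × 60 = 55.23720′ → 55′, remainder × 60 = 14.232″

46°48′47.4″ S, 5°55′14.2″ E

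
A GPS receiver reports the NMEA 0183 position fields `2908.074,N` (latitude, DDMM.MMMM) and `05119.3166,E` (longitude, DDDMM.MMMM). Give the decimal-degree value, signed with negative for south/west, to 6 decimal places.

29.134567, 51.321943

Lat: split at 2 digits → 29° and 8.074′; 29 + 8.074/60 = 29.1345667
N ⇒ keep positive
Lon: degrees = first 3 digits = 51, minutes = 19.3166; 51 + 19.3166/60 = 51.3219433
E → positive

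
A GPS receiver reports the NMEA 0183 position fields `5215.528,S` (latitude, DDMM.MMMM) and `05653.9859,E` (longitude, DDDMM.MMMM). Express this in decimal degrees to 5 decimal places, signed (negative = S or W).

-52.25880, 56.89977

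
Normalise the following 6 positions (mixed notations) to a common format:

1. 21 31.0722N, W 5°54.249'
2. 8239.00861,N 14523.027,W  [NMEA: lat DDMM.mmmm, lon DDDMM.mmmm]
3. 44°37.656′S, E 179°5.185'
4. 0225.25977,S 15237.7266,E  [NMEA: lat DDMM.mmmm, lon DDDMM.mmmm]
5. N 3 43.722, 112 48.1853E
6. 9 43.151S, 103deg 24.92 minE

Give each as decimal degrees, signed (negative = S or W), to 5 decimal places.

Point 1:
  Lat: 21 + 31.0722/60 = 21.517870
  N ⇒ keep positive
  λ: 5 + 54.249/60 = 5.904150
  W ⇒ negate
Point 2:
  Lat: degrees = first 2 digits = 82, minutes = 39.00861; 82 + 39.00861/60 = 82.650144
  N ⇒ keep positive
  λ: split at 3 digits → 145° and 23.027′; 145 + 23.027/60 = 145.383783
  hemisphere W, so the sign is −
Point 3:
  φ: 37.656′ = 0.627600°; total 44.627600
  S ⇒ negate
  λ: 179 + 5.185/60 = 179.086417
  E ⇒ keep positive
Point 4:
  φ: split at 2 digits → 02° and 25.25977′; 2 + 25.25977/60 = 2.420996
  S ⇒ negate
  Longitude: degrees = first 3 digits = 152, minutes = 37.7266; 152 + 37.7266/60 = 152.628777
  E → positive
Point 5:
  Lat: 3 + 43.722/60 = 3.728700
  N ⇒ keep positive
  Longitude: 48.1853′ = 0.803088°; total 112.803088
  E → positive
Point 6:
  Lat: 43.151′ = 0.719183°; total 9.719183
  S ⇒ negate
  Lon: 24.92′ = 0.415333°; total 103.415333
  E ⇒ keep positive

1. 21.51787, -5.90415
2. 82.65014, -145.38378
3. -44.62760, 179.08642
4. -2.42100, 152.62878
5. 3.72870, 112.80309
6. -9.71918, 103.41533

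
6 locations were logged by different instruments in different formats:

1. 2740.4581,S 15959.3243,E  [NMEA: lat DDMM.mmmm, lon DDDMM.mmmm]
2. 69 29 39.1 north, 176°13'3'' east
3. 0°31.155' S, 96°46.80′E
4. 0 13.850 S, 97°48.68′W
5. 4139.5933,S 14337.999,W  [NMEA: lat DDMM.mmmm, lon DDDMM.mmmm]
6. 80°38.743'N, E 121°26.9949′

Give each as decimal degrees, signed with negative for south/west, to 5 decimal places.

1. -27.67430, 159.98874
2. 69.49419, 176.21750
3. -0.51925, 96.78000
4. -0.23083, -97.81133
5. -41.65989, -143.63332
6. 80.64572, 121.44992

Point 1:
  Lat: split at 2 digits → 27° and 40.4581′; 27 + 40.4581/60 = 27.674302
  hemisphere S, so the sign is −
  λ: degrees = first 3 digits = 159, minutes = 59.3243; 159 + 59.3243/60 = 159.988738
  E ⇒ keep positive
Point 2:
  φ: 29′ + 39.1″ = 29.65167′; 69 + 29.65167/60 = 69.494194
  N ⇒ keep positive
  Longitude: 176° + 13/60 + 3/3600 = 176 + 0.216667 + 0.000833 = 176.217500
  E ⇒ keep positive
Point 3:
  Lat: 0 + 31.155/60 = 0.519250
  S → negative
  Longitude: 96 + 46.8/60 = 96.780000
  E → positive
Point 4:
  Latitude: 0 + 13.85/60 = 0.230833
  hemisphere S, so the sign is −
  Longitude: 97 + 48.68/60 = 97.811333
  W ⇒ negate
Point 5:
  φ: split at 2 digits → 41° and 39.5933′; 41 + 39.5933/60 = 41.659888
  S → negative
  Lon: degrees = first 3 digits = 143, minutes = 37.999; 143 + 37.999/60 = 143.633317
  hemisphere W, so the sign is −
Point 6:
  Lat: 38.743′ = 0.645717°; total 80.645717
  N → positive
  Longitude: 26.9949′ = 0.449915°; total 121.449915
  E ⇒ keep positive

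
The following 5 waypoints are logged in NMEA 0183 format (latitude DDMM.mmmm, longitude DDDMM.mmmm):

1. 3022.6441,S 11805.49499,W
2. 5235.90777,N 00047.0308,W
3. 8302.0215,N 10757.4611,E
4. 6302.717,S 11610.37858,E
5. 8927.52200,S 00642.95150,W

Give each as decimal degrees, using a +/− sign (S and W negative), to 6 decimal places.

Point 1:
  φ: split at 2 digits → 30° and 22.6441′; 30 + 22.6441/60 = 30.3774017
  hemisphere S, so the sign is −
  Longitude: degrees = first 3 digits = 118, minutes = 5.49499; 118 + 5.49499/60 = 118.0915832
  W ⇒ negate
Point 2:
  φ: degrees = first 2 digits = 52, minutes = 35.90777; 52 + 35.90777/60 = 52.5984628
  N → positive
  Lon: split at 3 digits → 000° and 47.0308′; 0 + 47.0308/60 = 0.7838467
  hemisphere W, so the sign is −
Point 3:
  Latitude: degrees = first 2 digits = 83, minutes = 2.0215; 83 + 2.0215/60 = 83.0336917
  N → positive
  λ: degrees = first 3 digits = 107, minutes = 57.4611; 107 + 57.4611/60 = 107.9576850
  E → positive
Point 4:
  φ: degrees = first 2 digits = 63, minutes = 2.717; 63 + 2.717/60 = 63.0452833
  hemisphere S, so the sign is −
  Longitude: degrees = first 3 digits = 116, minutes = 10.37858; 116 + 10.37858/60 = 116.1729763
  E → positive
Point 5:
  Lat: degrees = first 2 digits = 89, minutes = 27.522; 89 + 27.522/60 = 89.4587000
  S → negative
  λ: split at 3 digits → 006° and 42.9515′; 6 + 42.9515/60 = 6.7158583
  W ⇒ negate

1. -30.377402, -118.091583
2. 52.598463, -0.783847
3. 83.033692, 107.957685
4. -63.045283, 116.172976
5. -89.458700, -6.715858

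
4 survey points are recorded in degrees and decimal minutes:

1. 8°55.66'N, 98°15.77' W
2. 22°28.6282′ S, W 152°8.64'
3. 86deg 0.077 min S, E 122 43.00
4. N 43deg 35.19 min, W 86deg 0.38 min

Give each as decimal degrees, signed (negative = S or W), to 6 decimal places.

1. 8.927667, -98.262833
2. -22.477137, -152.144000
3. -86.001283, 122.716667
4. 43.586500, -86.006333

Point 1:
  Lat: 8 + 55.66/60 = 8.9276667
  N → positive
  Lon: 15.77′ = 0.262833°; total 98.2628333
  hemisphere W, so the sign is −
Point 2:
  Lat: 22 + 28.6282/60 = 22.4771367
  S ⇒ negate
  λ: 8.64′ = 0.144000°; total 152.1440000
  hemisphere W, so the sign is −
Point 3:
  Lat: 86 + 0.077/60 = 86.0012833
  hemisphere S, so the sign is −
  Lon: 122 + 43/60 = 122.7166667
  E ⇒ keep positive
Point 4:
  φ: 43 + 35.19/60 = 43.5865000
  N ⇒ keep positive
  Longitude: 0.38′ = 0.006333°; total 86.0063333
  hemisphere W, so the sign is −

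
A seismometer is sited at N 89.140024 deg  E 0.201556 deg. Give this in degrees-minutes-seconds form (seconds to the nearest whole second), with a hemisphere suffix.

89°08′24″ N, 0°12′6″ E

Lat: whole degrees 89; 8.40144′ → 8′ and 24.09″
Lon: 0.201556 × 60 = 12.09336′ → 12′, remainder × 60 = 5.60″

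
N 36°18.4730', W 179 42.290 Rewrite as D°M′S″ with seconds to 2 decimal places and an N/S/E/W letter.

36°18′28.38″ N, 179°42′17.40″ W

Latitude: 18.47300′ → 18′ and 0.47300 × 60 = 28.3800″
λ: 42.29000′ → 42′ and 0.29000 × 60 = 17.4000″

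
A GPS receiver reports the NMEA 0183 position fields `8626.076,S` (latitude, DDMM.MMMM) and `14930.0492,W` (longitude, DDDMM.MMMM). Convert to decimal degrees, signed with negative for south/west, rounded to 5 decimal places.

-86.43460, -149.50082

Lat: split at 2 digits → 86° and 26.076′; 86 + 26.076/60 = 86.434600
hemisphere S, so the sign is −
Lon: degrees = first 3 digits = 149, minutes = 30.0492; 149 + 30.0492/60 = 149.500820
W → negative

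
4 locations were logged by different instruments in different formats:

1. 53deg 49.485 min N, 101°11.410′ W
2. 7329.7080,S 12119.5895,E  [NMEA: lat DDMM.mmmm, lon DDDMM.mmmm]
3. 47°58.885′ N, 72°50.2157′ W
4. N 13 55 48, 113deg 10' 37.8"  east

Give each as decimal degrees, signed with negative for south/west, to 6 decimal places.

Point 1:
  Latitude: 53 + 49.485/60 = 53.8247500
  N → positive
  Longitude: 101 + 11.41/60 = 101.1901667
  W ⇒ negate
Point 2:
  Lat: split at 2 digits → 73° and 29.708′; 73 + 29.708/60 = 73.4951333
  S → negative
  Lon: degrees = first 3 digits = 121, minutes = 19.5895; 121 + 19.5895/60 = 121.3264917
  E ⇒ keep positive
Point 3:
  Lat: 47 + 58.885/60 = 47.9814167
  N → positive
  Longitude: 50.2157′ = 0.836928°; total 72.8369283
  W → negative
Point 4:
  φ: 13° + 55/60 + 48/3600 = 13 + 0.916667 + 0.013333 = 13.9300000
  N → positive
  λ: 113 + 10/60 + 37.8/3600 = 113.1771667
  E ⇒ keep positive

1. 53.824750, -101.190167
2. -73.495133, 121.326492
3. 47.981417, -72.836928
4. 13.930000, 113.177167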